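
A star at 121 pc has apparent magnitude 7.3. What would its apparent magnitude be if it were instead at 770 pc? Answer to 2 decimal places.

m ≈ 11.32

Flux ∝ 1/d², so Δm = 5 log₁₀(d₂/d₁) = 5 log₁₀(770/121) = 4.019
m₂ = m₁ + Δm = 7.3 + (4.019) = 11.319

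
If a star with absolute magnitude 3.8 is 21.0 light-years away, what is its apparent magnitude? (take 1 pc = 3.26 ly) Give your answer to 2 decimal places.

d = 21.0 ly / 3.26 = 6.442 pc
m = M + 5 log₁₀ d − 5 = 3.8 + 5·0.8090 − 5 = 2.845

m ≈ 2.85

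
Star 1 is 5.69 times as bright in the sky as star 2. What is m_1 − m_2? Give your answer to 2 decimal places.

Pogson: Δm = −2.5 log₁₀(ratio) = −2.5 log₁₀(5.69) = −2.5 × 0.7551 = -1.888
Star 1 is brighter, so it has the smaller magnitude: the difference is negative.

m_1 − m_2 ≈ -1.89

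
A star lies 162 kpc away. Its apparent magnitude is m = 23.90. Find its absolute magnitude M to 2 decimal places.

M ≈ 2.85

d = 162 kpc = 162000 pc
5 log₁₀(d/10 pc) = 5 log₁₀(162000) − 5 = 21.048
M = m − 5 log₁₀(d/10) = 23.90 − 21.048 = 2.852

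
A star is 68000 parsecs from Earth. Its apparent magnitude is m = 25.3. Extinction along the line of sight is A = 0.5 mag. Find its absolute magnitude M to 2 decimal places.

5 log₁₀(d/10 pc) = 5 log₁₀(68000) − 5 = 19.163
M = m − 5 log₁₀(d/10) − A = 25.3 − 19.163 − 0.5 = 5.637

M ≈ 5.64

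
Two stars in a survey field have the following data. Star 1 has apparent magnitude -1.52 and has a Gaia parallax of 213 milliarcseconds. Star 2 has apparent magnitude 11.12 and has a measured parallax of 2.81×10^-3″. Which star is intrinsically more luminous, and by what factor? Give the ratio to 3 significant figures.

Star 1 is more luminous, by a factor of 19.8.

Star 1: p = 213 mas = 0.213″ → d = 1/p = 4.695 pc
Star 1: M = m − 5 log₁₀ d + 5 = -1.52 − 5·0.6716 + 5 = 0.122
Star 2: d = 1/p = 1/2.81×10^-3″ = 355.9 pc
Star 2: M = m − 5 log₁₀ d + 5 = 11.12 − 5·2.5513 + 5 = 3.364
ΔM = M_1 − M_2 = 0.122 − (3.364) = -3.242; smaller M is more luminous → Star 1.
L ratio = 10^(0.4 |ΔM|) = 10^1.297 = 19.80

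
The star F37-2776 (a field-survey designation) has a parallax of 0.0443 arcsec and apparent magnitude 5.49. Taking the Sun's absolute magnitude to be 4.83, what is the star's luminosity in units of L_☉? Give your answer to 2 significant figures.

L/L_☉ ≈ 2.8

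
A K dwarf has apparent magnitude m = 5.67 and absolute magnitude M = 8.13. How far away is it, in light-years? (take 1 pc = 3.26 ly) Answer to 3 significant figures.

μ = m − M = -2.460
m − M = 5 log₁₀ d − 5
log₁₀ d = (m − M)/5 + 1 = 0.5080
d = 10^0.5080 = 3.221 pc
= 10.50 ly

d ≈ 10.5 ly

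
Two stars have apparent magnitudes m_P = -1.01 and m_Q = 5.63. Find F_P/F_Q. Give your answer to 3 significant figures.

Magnitude difference = -6.64
Flux ratio = 10^(−0.4 Δm) = 10^(−0.4 × -6.64) = 10^2.656 = 452.9

F_P/F_Q ≈ 453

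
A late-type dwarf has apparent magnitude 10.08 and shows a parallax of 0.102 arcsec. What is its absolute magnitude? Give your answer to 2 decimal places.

M ≈ 10.12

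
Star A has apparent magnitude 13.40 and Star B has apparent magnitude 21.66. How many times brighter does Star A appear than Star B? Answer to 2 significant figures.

Magnitude difference = -8.26
Flux ratio = 10^(−0.4 Δm) = 10^(−0.4 × -8.26) = 10^3.304 = 2014

2000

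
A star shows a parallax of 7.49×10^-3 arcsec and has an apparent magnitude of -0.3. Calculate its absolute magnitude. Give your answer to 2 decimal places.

d = 1/p = 1/7.49×10^-3″ = 133.5 pc
5 log₁₀(d/10 pc) = 5 log₁₀(133.5) − 5 = 5.628
M = m − 5 log₁₀(d/10) = -0.3 − 5.628 = -5.928

M ≈ -5.93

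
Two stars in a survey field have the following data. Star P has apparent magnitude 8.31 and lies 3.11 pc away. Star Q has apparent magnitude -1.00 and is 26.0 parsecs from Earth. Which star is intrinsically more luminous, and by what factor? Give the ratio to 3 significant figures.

Star Q is more luminous, by a factor of 370000.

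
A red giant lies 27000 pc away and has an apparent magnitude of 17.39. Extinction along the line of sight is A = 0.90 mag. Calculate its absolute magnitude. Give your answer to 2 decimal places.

M ≈ -0.67

5 log₁₀(d/10 pc) = 5 log₁₀(27000) − 5 = 17.157
M = m − 5 log₁₀(d/10) − A = 17.39 − 17.157 − 0.90 = -0.667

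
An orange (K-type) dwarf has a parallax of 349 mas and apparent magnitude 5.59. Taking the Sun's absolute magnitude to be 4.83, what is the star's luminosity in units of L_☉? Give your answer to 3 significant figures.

d = 1/p = 1000/349 mas = 2.865 pc
M = m − 5 log₁₀ d + 5 = 5.59 − 5·0.4572 + 5 = 8.304
M − M_☉ = 8.304 − 4.83 = 3.474
L/L_☉ = 10^(−0.4 × 3.474) = 0.04077

L/L_☉ ≈ 0.0408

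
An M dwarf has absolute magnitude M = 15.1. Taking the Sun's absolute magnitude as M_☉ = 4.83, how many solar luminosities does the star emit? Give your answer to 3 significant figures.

L/L_☉ ≈ 7.80×10^-5

M − M_☉ = 15.1 − 4.83 = 10.270
L/L_☉ = 10^(−0.4 (M − M_☉)) = 10^-4.108 = 7.798×10^-5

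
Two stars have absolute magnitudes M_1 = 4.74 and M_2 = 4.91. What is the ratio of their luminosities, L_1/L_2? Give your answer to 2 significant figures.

L_1/L_2 ≈ 1.2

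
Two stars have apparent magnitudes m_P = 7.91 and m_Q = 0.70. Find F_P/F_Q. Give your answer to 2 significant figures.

F_P/F_Q ≈ 1.3×10^-3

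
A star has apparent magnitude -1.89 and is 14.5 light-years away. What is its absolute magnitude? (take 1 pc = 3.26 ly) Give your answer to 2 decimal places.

M ≈ -0.13

d = 14.5 ly / 3.26 = 4.448 pc
5 log₁₀(d/10 pc) = 5 log₁₀(4.448) − 5 = -1.759
M = m − 5 log₁₀(d/10) = -1.89 + 1.759 = -0.131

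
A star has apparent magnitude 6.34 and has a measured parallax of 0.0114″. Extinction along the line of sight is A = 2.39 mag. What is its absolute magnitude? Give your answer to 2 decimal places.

M ≈ -0.77

d = 1/p = 1/0.0114″ = 87.72 pc
5 log₁₀(d/10 pc) = 5 log₁₀(87.72) − 5 = 4.715
M = m − 5 log₁₀(d/10) − A = 6.34 − 4.715 − 2.39 = -0.765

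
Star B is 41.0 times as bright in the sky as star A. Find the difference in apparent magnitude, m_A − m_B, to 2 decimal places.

m_A − m_B ≈ 4.03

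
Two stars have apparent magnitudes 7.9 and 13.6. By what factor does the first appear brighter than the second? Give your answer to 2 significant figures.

190

Δm = 7.9 − (13.6) = -5.7
Flux ratio = 10^(−0.4 Δm) = 10^(−0.4 × -5.7) = 10^2.280 = 190.5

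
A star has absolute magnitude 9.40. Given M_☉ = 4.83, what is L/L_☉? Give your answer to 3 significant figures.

L/L_☉ ≈ 0.0149

M − M_☉ = 9.40 − 4.83 = 4.570
L/L_☉ = 10^(−0.4 (M − M_☉)) = 10^-1.828 = 0.01486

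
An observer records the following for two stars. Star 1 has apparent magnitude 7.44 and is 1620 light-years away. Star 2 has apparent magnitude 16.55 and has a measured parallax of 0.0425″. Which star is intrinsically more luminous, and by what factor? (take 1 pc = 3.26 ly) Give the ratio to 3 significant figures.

Star 1: d = 1620 ly / 3.26 = 496.9 pc
Star 1: M = m − 5 log₁₀ d + 5 = 7.44 − 5·2.6963 + 5 = -1.041
Star 2: d = 1/p = 1/0.0425″ = 23.53 pc
Star 2: M = m − 5 log₁₀ d + 5 = 16.55 − 5·1.3716 + 5 = 14.692
ΔM = M_1 − M_2 = -1.041 − (14.692) = -15.733; smaller M is more luminous → Star 1.
L ratio = 10^(0.4 |ΔM|) = 10^6.293 = 1.965×10^6

Star 1 is more luminous, by a factor of 1.97×10^6.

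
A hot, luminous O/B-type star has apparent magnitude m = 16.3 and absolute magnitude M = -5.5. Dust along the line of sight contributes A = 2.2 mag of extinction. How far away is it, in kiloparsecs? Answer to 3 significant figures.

d ≈ 83.2 kpc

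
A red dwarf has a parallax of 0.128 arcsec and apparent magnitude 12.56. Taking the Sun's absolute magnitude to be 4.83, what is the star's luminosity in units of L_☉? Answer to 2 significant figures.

L/L_☉ ≈ 4.9×10^-4

d = 1/p = 1/0.128″ = 7.812 pc
M = m − 5 log₁₀ d + 5 = 12.56 − 5·0.8928 + 5 = 13.096
M − M_☉ = 13.096 − 4.83 = 8.266
L/L_☉ = 10^(−0.4 × 8.266) = 4.938×10^-4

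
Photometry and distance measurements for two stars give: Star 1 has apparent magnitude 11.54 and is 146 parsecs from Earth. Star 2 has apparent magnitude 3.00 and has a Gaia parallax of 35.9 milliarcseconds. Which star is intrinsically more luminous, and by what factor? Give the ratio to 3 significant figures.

Star 1: M = m − 5 log₁₀ d + 5 = 11.54 − 5·2.1644 + 5 = 5.718
Star 2: p = 35.9 mas = 0.0359″ → d = 1/p = 27.86 pc
Star 2: M = m − 5 log₁₀ d + 5 = 3.00 − 5·1.4449 + 5 = 0.775
ΔM = M_1 − M_2 = 5.718 − (0.775) = 4.943; smaller M is more luminous → Star 2.
L ratio = 10^(0.4 |ΔM|) = 10^1.977 = 94.86

Star 2 is more luminous, by a factor of 94.9.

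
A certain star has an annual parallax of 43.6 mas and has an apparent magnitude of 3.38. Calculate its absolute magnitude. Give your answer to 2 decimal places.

p = 43.6 mas = 0.0436″ → d = 1/p = 22.94 pc
5 log₁₀(d/10 pc) = 5 log₁₀(22.94) − 5 = 1.803
M = m − 5 log₁₀(d/10) = 3.38 − 1.803 = 1.577

M ≈ 1.58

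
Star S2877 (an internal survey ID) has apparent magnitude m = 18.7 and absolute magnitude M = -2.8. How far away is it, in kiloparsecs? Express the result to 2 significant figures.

μ = m − M = 21.500
m − M = 5 log₁₀ d − 5
log₁₀ d = (m − M)/5 + 1 = 5.3000
d = 10^5.3000 = 199500 pc
= 199.5 kpc

d ≈ 200 kpc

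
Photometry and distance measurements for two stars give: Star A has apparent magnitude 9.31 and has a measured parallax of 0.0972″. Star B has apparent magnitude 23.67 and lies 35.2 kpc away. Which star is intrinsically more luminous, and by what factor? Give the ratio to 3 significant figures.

Star B is more luminous, by a factor of 21.1.

Star A: d = 1/p = 1/0.0972″ = 10.29 pc
Star A: M = m − 5 log₁₀ d + 5 = 9.31 − 5·1.0123 + 5 = 9.248
Star B: d = 35.2 kpc = 35200 pc
Star B: M = m − 5 log₁₀ d + 5 = 23.67 − 5·4.5465 + 5 = 5.937
ΔM = M_A − M_B = 9.248 − (5.937) = 3.311; smaller M is more luminous → Star B.
L ratio = 10^(0.4 |ΔM|) = 10^1.324 = 21.11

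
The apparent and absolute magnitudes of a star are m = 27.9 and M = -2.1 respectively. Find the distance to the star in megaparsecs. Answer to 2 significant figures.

Distance modulus: m − M = 27.9 − (-2.1) = 30.000
m − M = 5 log₁₀ d − 5
log₁₀ d = (m − M)/5 + 1 = 7.0000
d = 10^7.0000 = 1.000×10^7 pc
= 10.00 Mpc

d ≈ 10 Mpc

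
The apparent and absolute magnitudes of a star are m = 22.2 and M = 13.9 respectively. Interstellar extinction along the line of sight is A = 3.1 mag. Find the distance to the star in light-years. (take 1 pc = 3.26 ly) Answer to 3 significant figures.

m − M = 5 log₁₀(d/10 pc) + A  ⇒  22.2 − (13.9) − 3.1 = 5 log₁₀(d/10)
5.200 = 5 log₁₀(d/10)
log₁₀ d = (m − M − A)/5 + 1 = 2.0400
d = 10^2.0400 = 109.6 pc
= 357.5 ly

d ≈ 357 ly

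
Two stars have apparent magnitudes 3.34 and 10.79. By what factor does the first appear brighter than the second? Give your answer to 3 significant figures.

955

Δm = 3.34 − (10.79) = -7.45
Flux ratio = 10^(−0.4 Δm) = 10^(−0.4 × -7.45) = 10^2.980 = 955.0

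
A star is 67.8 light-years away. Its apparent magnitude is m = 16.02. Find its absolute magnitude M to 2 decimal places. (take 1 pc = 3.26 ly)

M ≈ 14.43

d = 67.8 ly / 3.26 = 20.80 pc
5 log₁₀(d/10 pc) = 5 log₁₀(20.80) − 5 = 1.590
M = m − 5 log₁₀(d/10) = 16.02 − 1.590 = 14.430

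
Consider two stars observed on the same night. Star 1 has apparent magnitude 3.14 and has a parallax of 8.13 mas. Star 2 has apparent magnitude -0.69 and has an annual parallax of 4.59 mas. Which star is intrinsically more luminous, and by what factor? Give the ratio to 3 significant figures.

Star 1: p = 8.13 mas = 8.13×10^-3″ → d = 1/p = 123.0 pc
Star 1: M = m − 5 log₁₀ d + 5 = 3.14 − 5·2.0899 + 5 = -2.310
Star 2: p = 4.59 mas = 4.59×10^-3″ → d = 1/p = 217.9 pc
Star 2: M = m − 5 log₁₀ d + 5 = -0.69 − 5·2.3382 + 5 = -7.381
ΔM = M_1 − M_2 = -2.310 − (-7.381) = 5.071; smaller M is more luminous → Star 2.
L ratio = 10^(0.4 |ΔM|) = 10^2.029 = 106.8

Star 2 is more luminous, by a factor of 107.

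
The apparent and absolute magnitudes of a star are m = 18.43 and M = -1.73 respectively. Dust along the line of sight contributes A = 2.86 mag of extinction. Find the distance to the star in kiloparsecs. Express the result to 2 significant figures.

d ≈ 29 kpc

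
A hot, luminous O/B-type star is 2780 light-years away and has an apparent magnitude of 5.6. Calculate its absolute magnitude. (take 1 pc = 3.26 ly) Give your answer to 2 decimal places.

M ≈ -4.05

d = 2780 ly / 3.26 = 852.8 pc
5 log₁₀(d/10 pc) = 5 log₁₀(852.8) − 5 = 9.654
M = m − 5 log₁₀(d/10) = 5.6 − 9.654 = -4.054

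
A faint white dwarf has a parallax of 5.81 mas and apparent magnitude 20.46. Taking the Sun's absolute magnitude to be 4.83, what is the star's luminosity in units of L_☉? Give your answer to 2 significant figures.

d = 1/p = 1000/5.81 mas = 172.1 pc
M = m − 5 log₁₀ d + 5 = 20.46 − 5·2.2358 + 5 = 14.281
M − M_☉ = 14.281 − 4.83 = 9.451
L/L_☉ = 10^(−0.4 × 9.451) = 1.658×10^-4

L/L_☉ ≈ 1.7×10^-4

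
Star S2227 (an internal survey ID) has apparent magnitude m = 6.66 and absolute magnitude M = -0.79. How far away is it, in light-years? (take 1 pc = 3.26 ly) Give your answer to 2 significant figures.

d ≈ 1000 ly

μ = m − M = 7.450
m − M = 5 log₁₀ d − 5
log₁₀ d = (m − M)/5 + 1 = 2.4900
d = 10^2.4900 = 309.0 pc
= 1007 ly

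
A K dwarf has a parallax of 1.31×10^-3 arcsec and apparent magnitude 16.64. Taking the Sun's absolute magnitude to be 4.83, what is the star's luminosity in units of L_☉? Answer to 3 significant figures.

d = 1/p = 1/1.31×10^-3″ = 763.4 pc
M = m − 5 log₁₀ d + 5 = 16.64 − 5·2.8827 + 5 = 7.226
M − M_☉ = 7.226 − 4.83 = 2.396
L/L_☉ = 10^(−0.4 × 2.396) = 0.1100

L/L_☉ ≈ 0.110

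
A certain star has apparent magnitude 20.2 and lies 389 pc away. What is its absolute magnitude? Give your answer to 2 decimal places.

5 log₁₀(d/10 pc) = 5 log₁₀(389.0) − 5 = 7.950
M = m − 5 log₁₀(d/10) = 20.2 − 7.950 = 12.250

M ≈ 12.25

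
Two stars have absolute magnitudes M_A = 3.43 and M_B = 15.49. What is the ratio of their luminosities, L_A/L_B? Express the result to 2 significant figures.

ΔM = M_A − M_B = -12.06
L_A/L_B = 10^(−0.4 ΔM) = 10^4.824 = 66680

L_A/L_B ≈ 67000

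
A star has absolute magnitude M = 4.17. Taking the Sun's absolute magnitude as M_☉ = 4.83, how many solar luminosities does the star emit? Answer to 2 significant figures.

M − M_☉ = 4.17 − 4.83 = -0.660
L/L_☉ = 10^(−0.4 (M − M_☉)) = 10^0.264 = 1.837

L/L_☉ ≈ 1.8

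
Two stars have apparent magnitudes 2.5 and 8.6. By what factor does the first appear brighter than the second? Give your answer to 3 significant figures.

275

Magnitude difference = -6.1
Flux ratio = 10^(−0.4 Δm) = 10^(−0.4 × -6.1) = 10^2.440 = 275.4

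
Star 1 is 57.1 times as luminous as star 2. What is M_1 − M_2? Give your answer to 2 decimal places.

M_1 − M_2 ≈ -4.39

Pogson: ΔM = −2.5 log₁₀(ratio) = −2.5 log₁₀(57.1) = −2.5 × 1.7566 = -4.392
Star 1 is brighter, so it has the smaller magnitude: the difference is negative.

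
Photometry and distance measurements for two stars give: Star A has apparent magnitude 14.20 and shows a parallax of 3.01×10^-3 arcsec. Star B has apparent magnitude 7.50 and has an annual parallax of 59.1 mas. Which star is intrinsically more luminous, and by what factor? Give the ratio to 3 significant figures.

Star B is more luminous, by a factor of 1.24.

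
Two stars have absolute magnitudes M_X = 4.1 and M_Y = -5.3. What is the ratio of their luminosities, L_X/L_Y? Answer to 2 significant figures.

ΔM = M_X − M_Y = 9.4
L_X/L_Y = 10^(−0.4 ΔM) = 10^-3.760 = 1.738×10^-4

L_X/L_Y ≈ 1.7×10^-4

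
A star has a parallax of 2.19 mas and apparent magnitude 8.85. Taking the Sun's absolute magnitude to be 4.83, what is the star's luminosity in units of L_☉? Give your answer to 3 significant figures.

L/L_☉ ≈ 51.4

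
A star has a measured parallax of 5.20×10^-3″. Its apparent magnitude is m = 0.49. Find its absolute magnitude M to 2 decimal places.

d = 1/p = 1/5.20×10^-3″ = 192.3 pc
5 log₁₀(d/10 pc) = 5 log₁₀(192.3) − 5 = 6.420
M = m − 5 log₁₀(d/10) = 0.49 − 6.420 = -5.930

M ≈ -5.93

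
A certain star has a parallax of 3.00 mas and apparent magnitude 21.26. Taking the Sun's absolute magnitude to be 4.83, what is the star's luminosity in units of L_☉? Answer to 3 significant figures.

d = 1/p = 1000/3.00 mas = 333.3 pc
M = m − 5 log₁₀ d + 5 = 21.26 − 5·2.5229 + 5 = 13.646
M − M_☉ = 13.646 − 4.83 = 8.816
L/L_☉ = 10^(−0.4 × 8.816) = 2.977×10^-4

L/L_☉ ≈ 2.98×10^-4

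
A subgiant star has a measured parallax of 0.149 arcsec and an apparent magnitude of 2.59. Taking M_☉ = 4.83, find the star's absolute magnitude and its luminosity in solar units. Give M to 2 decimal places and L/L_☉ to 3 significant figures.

d = 1/p = 1/0.149″ = 6.711 pc
M = m − 5 log₁₀ d + 5 = 2.59 − 5·0.8268 + 5 = 3.456
M − M_☉ = 3.456 − 4.83 = -1.374
L/L_☉ = 10^(−0.4 × -1.374) = 3.545

M ≈ 3.46; L/L_☉ ≈ 3.55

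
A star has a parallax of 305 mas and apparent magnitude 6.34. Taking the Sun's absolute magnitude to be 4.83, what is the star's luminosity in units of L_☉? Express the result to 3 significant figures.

L/L_☉ ≈ 0.0268

d = 1/p = 1000/305 mas = 3.279 pc
M = m − 5 log₁₀ d + 5 = 6.34 − 5·0.5157 + 5 = 8.761
M − M_☉ = 8.761 − 4.83 = 3.931
L/L_☉ = 10^(−0.4 × 3.931) = 0.02675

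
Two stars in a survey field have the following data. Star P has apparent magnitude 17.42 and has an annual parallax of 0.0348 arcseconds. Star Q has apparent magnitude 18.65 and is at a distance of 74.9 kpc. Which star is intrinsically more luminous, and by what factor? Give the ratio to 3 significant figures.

Star P: d = 1/p = 1/0.0348″ = 28.74 pc
Star P: M = m − 5 log₁₀ d + 5 = 17.42 − 5·1.4584 + 5 = 15.128
Star Q: d = 74.9 kpc = 74900 pc
Star Q: M = m − 5 log₁₀ d + 5 = 18.65 − 5·4.8745 + 5 = -0.722
ΔM = M_P − M_Q = 15.128 − (-0.722) = 15.850; smaller M is more luminous → Star Q.
L ratio = 10^(0.4 |ΔM|) = 10^6.340 = 2.188×10^6

Star Q is more luminous, by a factor of 2.19×10^6.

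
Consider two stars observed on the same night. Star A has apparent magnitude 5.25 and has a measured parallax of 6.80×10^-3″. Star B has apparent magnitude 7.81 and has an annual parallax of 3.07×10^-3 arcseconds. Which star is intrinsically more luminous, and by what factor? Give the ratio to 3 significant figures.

Star A: d = 1/p = 1/6.80×10^-3″ = 147.1 pc
Star A: M = m − 5 log₁₀ d + 5 = 5.25 − 5·2.1675 + 5 = -0.587
Star B: d = 1/p = 1/3.07×10^-3″ = 325.7 pc
Star B: M = m − 5 log₁₀ d + 5 = 7.81 − 5·2.5129 + 5 = 0.246
ΔM = M_A − M_B = -0.587 − (0.246) = -0.833; smaller M is more luminous → Star A.
L ratio = 10^(0.4 |ΔM|) = 10^0.333 = 2.154

Star A is more luminous, by a factor of 2.15.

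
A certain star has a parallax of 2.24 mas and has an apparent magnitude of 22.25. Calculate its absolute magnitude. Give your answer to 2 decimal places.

M ≈ 14.00

p = 2.24 mas = 2.24×10^-3″ → d = 1/p = 446.4 pc
5 log₁₀(d/10 pc) = 5 log₁₀(446.4) − 5 = 8.249
M = m − 5 log₁₀(d/10) = 22.25 − 8.249 = 14.001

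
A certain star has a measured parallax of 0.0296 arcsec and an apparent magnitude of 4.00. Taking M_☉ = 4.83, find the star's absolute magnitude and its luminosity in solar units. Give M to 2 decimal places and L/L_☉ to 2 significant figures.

M ≈ 1.36; L/L_☉ ≈ 25

d = 1/p = 1/0.0296″ = 33.78 pc
M = m − 5 log₁₀ d + 5 = 4.00 − 5·1.5287 + 5 = 1.356
M − M_☉ = 1.356 − 4.83 = -3.474
L/L_☉ = 10^(−0.4 × -3.474) = 24.51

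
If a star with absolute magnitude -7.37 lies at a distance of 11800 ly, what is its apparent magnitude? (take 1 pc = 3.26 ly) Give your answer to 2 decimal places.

m ≈ 5.42

d = 11800 ly / 3.26 = 3620 pc
m = M + 5 log₁₀ d − 5 = -7.37 + 5·3.5587 − 5 = 5.423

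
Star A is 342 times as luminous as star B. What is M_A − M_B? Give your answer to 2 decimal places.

Pogson: ΔM = −2.5 log₁₀(ratio) = −2.5 log₁₀(342) = −2.5 × 2.5340 = -6.335
Star A is brighter, so it has the smaller magnitude: the difference is negative.

M_A − M_B ≈ -6.34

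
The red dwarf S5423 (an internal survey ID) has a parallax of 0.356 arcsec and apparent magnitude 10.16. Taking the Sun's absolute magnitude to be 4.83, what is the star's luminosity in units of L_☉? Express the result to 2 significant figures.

L/L_☉ ≈ 5.8×10^-4

d = 1/p = 1/0.356″ = 2.809 pc
M = m − 5 log₁₀ d + 5 = 10.16 − 5·0.4486 + 5 = 12.917
M − M_☉ = 12.917 − 4.83 = 8.087
L/L_☉ = 10^(−0.4 × 8.087) = 5.822×10^-4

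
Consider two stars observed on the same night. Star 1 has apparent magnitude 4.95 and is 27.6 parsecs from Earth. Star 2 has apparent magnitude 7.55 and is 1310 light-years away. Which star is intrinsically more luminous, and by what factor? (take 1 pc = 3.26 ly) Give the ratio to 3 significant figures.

Star 2 is more luminous, by a factor of 19.3.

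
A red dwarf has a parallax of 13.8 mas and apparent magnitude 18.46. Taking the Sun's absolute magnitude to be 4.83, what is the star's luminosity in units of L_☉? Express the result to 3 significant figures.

L/L_☉ ≈ 1.85×10^-4

d = 1/p = 1000/13.8 mas = 72.46 pc
M = m − 5 log₁₀ d + 5 = 18.46 − 5·1.8601 + 5 = 14.159
M − M_☉ = 14.159 − 4.83 = 9.329
L/L_☉ = 10^(−0.4 × 9.329) = 1.855×10^-4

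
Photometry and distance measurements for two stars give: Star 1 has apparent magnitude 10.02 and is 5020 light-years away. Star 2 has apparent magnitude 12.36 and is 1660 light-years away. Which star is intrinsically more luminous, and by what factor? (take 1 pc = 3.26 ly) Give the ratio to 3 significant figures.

Star 1 is more luminous, by a factor of 78.9.

Star 1: d = 5020 ly / 3.26 = 1540 pc
Star 1: M = m − 5 log₁₀ d + 5 = 10.02 − 5·3.1875 + 5 = -0.917
Star 2: d = 1660 ly / 3.26 = 509.2 pc
Star 2: M = m − 5 log₁₀ d + 5 = 12.36 − 5·2.7069 + 5 = 3.826
ΔM = M_1 − M_2 = -0.917 − (3.826) = -4.743; smaller M is more luminous → Star 1.
L ratio = 10^(0.4 |ΔM|) = 10^1.897 = 78.92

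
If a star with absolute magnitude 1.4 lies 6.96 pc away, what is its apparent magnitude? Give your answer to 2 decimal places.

m ≈ 0.61

m = M + 5 log₁₀ d − 5 = 1.4 + 5·0.8426 − 5 = 0.613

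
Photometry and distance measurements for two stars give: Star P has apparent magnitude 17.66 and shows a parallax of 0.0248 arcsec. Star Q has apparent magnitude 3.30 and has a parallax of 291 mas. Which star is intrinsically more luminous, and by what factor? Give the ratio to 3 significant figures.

Star Q is more luminous, by a factor of 4030.

Star P: d = 1/p = 1/0.0248″ = 40.32 pc
Star P: M = m − 5 log₁₀ d + 5 = 17.66 − 5·1.6055 + 5 = 14.632
Star Q: p = 291 mas = 0.291″ → d = 1/p = 3.436 pc
Star Q: M = m − 5 log₁₀ d + 5 = 3.30 − 5·0.5361 + 5 = 5.619
ΔM = M_P − M_Q = 14.632 − (5.619) = 9.013; smaller M is more luminous → Star Q.
L ratio = 10^(0.4 |ΔM|) = 10^3.605 = 4028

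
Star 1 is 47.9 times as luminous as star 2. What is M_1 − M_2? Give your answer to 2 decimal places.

M_1 − M_2 ≈ -4.20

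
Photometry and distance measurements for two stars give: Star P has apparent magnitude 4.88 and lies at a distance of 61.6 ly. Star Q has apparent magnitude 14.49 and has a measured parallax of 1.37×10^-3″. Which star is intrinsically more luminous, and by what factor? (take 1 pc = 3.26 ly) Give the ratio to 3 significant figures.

Star P: d = 61.6 ly / 3.26 = 18.90 pc
Star P: M = m − 5 log₁₀ d + 5 = 4.88 − 5·1.2764 + 5 = 3.498
Star Q: d = 1/p = 1/1.37×10^-3″ = 729.9 pc
Star Q: M = m − 5 log₁₀ d + 5 = 14.49 − 5·2.8633 + 5 = 5.174
ΔM = M_P − M_Q = 3.498 − (5.174) = -1.675; smaller M is more luminous → Star P.
L ratio = 10^(0.4 |ΔM|) = 10^0.670 = 4.679

Star P is more luminous, by a factor of 4.68.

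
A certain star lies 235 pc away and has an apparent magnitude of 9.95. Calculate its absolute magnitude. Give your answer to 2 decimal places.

M ≈ 3.09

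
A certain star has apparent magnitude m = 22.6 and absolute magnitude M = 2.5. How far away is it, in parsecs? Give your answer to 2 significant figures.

d ≈ 100000 pc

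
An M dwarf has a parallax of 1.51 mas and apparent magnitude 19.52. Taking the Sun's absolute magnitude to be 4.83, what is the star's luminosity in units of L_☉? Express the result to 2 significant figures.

L/L_☉ ≈ 5.8×10^-3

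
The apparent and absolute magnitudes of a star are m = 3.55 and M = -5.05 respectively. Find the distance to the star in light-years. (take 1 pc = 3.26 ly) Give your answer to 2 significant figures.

Distance modulus: m − M = 3.55 − (-5.05) = 8.600
m − M = 5 log₁₀ d − 5
log₁₀ d = (m − M)/5 + 1 = 2.7200
d = 10^2.7200 = 524.8 pc
= 1711 ly

d ≈ 1700 ly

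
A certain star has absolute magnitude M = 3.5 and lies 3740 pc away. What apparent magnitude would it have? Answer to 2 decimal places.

m ≈ 16.36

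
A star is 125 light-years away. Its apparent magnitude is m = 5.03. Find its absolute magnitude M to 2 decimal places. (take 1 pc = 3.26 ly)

M ≈ 2.11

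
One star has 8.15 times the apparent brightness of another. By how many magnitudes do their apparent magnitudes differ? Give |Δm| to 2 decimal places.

|Δm| ≈ 2.28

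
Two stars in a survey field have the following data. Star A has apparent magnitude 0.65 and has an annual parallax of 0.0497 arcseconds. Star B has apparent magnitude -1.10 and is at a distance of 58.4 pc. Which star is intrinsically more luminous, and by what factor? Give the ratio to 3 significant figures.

Star B is more luminous, by a factor of 42.2.

Star A: d = 1/p = 1/0.0497″ = 20.12 pc
Star A: M = m − 5 log₁₀ d + 5 = 0.65 − 5·1.3036 + 5 = -0.868
Star B: M = m − 5 log₁₀ d + 5 = -1.10 − 5·1.7664 + 5 = -4.932
ΔM = M_A − M_B = -0.868 − (-4.932) = 4.064; smaller M is more luminous → Star B.
L ratio = 10^(0.4 |ΔM|) = 10^1.626 = 42.22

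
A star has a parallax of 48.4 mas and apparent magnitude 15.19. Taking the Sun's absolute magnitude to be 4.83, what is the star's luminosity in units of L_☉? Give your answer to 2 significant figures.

L/L_☉ ≈ 3.1×10^-4

d = 1/p = 1000/48.4 mas = 20.66 pc
M = m − 5 log₁₀ d + 5 = 15.19 − 5·1.3152 + 5 = 13.614
M − M_☉ = 13.614 − 4.83 = 8.784
L/L_☉ = 10^(−0.4 × 8.784) = 3.064×10^-4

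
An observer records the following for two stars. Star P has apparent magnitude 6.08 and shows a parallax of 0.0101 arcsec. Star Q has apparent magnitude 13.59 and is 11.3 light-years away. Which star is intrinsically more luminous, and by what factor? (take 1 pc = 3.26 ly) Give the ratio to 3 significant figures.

Star P: d = 1/p = 1/0.0101″ = 99.01 pc
Star P: M = m − 5 log₁₀ d + 5 = 6.08 − 5·1.9957 + 5 = 1.102
Star Q: d = 11.3 ly / 3.26 = 3.466 pc
Star Q: M = m − 5 log₁₀ d + 5 = 13.59 − 5·0.5399 + 5 = 15.891
ΔM = M_P − M_Q = 1.102 − (15.891) = -14.789; smaller M is more luminous → Star P.
L ratio = 10^(0.4 |ΔM|) = 10^5.916 = 823400

Star P is more luminous, by a factor of 823000.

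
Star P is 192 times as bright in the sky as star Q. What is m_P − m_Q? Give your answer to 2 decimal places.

m_P − m_Q ≈ -5.71

Pogson: Δm = −2.5 log₁₀(ratio) = −2.5 log₁₀(192) = −2.5 × 2.2833 = -5.708
Star P is brighter, so it has the smaller magnitude: the difference is negative.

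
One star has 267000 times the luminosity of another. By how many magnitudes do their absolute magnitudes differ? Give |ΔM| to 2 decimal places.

Pogson: ΔM = −2.5 log₁₀(ratio) = −2.5 log₁₀(267000) = −2.5 × 5.4265 = -13.566

|ΔM| ≈ 13.57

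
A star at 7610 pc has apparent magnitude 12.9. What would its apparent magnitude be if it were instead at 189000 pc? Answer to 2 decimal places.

Flux ∝ 1/d², so Δm = 5 log₁₀(d₂/d₁) = 5 log₁₀(189000/7610) = 6.975
m₂ = m₁ + Δm = 12.9 + (6.975) = 19.875

m ≈ 19.88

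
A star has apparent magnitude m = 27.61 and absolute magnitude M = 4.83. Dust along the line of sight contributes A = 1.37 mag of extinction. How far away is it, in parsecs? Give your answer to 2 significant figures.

m − M = 5 log₁₀(d/10 pc) + A  ⇒  27.61 − (4.83) − 1.37 = 5 log₁₀(d/10)
21.410 = 5 log₁₀(d/10)
log₁₀ d = (m − M − A)/5 + 1 = 5.2820
d = 10^5.2820 = 191400 pc

d ≈ 190000 pc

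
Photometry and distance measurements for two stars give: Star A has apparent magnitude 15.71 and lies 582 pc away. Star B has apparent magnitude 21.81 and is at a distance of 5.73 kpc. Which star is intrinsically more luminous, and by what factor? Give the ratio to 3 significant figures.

Star A: M = m − 5 log₁₀ d + 5 = 15.71 − 5·2.7649 + 5 = 6.885
Star B: d = 5.73 kpc = 5730 pc
Star B: M = m − 5 log₁₀ d + 5 = 21.81 − 5·3.7582 + 5 = 8.019
ΔM = M_A − M_B = 6.885 − (8.019) = -1.134; smaller M is more luminous → Star A.
L ratio = 10^(0.4 |ΔM|) = 10^0.454 = 2.841

Star A is more luminous, by a factor of 2.84.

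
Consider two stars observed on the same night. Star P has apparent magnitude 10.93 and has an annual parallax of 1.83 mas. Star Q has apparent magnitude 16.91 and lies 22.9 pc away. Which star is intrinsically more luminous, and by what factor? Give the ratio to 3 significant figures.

Star P is more luminous, by a factor of 140000.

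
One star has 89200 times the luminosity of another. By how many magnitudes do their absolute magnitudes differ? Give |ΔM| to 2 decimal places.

|ΔM| ≈ 12.38

Pogson: ΔM = −2.5 log₁₀(ratio) = −2.5 log₁₀(89200) = −2.5 × 4.9504 = -12.376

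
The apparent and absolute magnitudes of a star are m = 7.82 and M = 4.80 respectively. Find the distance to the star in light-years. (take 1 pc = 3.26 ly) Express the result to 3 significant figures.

d ≈ 131 ly

Distance modulus: m − M = 7.82 − (4.80) = 3.020
m − M = 5 log₁₀ d − 5
log₁₀ d = (m − M)/5 + 1 = 1.6040
d = 10^1.6040 = 40.18 pc
= 131.0 ly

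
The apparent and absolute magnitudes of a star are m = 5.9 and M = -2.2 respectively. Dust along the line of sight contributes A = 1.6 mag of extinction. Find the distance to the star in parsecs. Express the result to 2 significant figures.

d ≈ 200 pc

m − M = 5 log₁₀(d/10 pc) + A  ⇒  5.9 − (-2.2) − 1.6 = 5 log₁₀(d/10)
6.500 = 5 log₁₀(d/10)
log₁₀ d = (m − M − A)/5 + 1 = 2.3000
d = 10^2.3000 = 199.5 pc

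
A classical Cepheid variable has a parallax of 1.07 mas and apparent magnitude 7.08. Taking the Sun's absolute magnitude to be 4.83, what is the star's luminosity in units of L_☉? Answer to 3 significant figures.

L/L_☉ ≈ 1100

d = 1/p = 1000/1.07 mas = 934.6 pc
M = m − 5 log₁₀ d + 5 = 7.08 − 5·2.9706 + 5 = -2.773
M − M_☉ = -2.773 − 4.83 = -7.603
L/L_☉ = 10^(−0.4 × -7.603) = 1100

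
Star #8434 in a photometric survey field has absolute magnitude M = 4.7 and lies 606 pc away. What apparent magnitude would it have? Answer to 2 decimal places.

m = M + 5 log₁₀ d − 5 = 4.7 + 5·2.7825 − 5 = 13.612

m ≈ 13.61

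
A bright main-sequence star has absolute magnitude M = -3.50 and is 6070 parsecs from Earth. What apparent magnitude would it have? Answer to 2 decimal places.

m ≈ 10.42

m = M + 5 log₁₀ d − 5 = -3.50 + 5·3.7832 − 5 = 10.416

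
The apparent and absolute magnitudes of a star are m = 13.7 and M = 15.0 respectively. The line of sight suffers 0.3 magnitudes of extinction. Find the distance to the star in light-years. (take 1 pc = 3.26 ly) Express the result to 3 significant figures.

d ≈ 15.6 ly

m − M = 5 log₁₀(d/10 pc) + A  ⇒  13.7 − (15.0) − 0.3 = 5 log₁₀(d/10)
-1.600 = 5 log₁₀(d/10)
log₁₀ d = (m − M − A)/5 + 1 = 0.6800
d = 10^0.6800 = 4.786 pc
= 15.60 ly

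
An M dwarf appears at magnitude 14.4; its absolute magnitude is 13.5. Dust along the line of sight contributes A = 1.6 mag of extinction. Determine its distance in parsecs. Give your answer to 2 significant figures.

m − M = 5 log₁₀(d/10 pc) + A  ⇒  14.4 − (13.5) − 1.6 = 5 log₁₀(d/10)
-0.700 = 5 log₁₀(d/10)
log₁₀ d = (m − M − A)/5 + 1 = 0.8600
d = 10^0.8600 = 7.244 pc

d ≈ 7.2 pc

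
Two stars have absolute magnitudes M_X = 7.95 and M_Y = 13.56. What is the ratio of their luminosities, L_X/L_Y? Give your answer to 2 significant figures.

L_X/L_Y ≈ 180

ΔM = M_X − M_Y = -5.61
L_X/L_Y = 10^(−0.4 ΔM) = 10^2.244 = 175.4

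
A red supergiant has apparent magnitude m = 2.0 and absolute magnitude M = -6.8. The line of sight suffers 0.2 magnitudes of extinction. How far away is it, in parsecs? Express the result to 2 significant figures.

d ≈ 520 pc

m − M = 5 log₁₀(d/10 pc) + A  ⇒  2.0 − (-6.8) − 0.2 = 5 log₁₀(d/10)
8.600 = 5 log₁₀(d/10)
log₁₀ d = (m − M − A)/5 + 1 = 2.7200
d = 10^2.7200 = 524.8 pc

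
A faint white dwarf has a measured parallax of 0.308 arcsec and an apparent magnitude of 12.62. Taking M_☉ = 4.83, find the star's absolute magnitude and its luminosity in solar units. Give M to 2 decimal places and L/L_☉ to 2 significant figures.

d = 1/p = 1/0.308″ = 3.247 pc
M = m − 5 log₁₀ d + 5 = 12.62 − 5·0.5114 + 5 = 15.063
M − M_☉ = 15.063 − 4.83 = 10.233
L/L_☉ = 10^(−0.4 × 10.233) = 8.070×10^-5

M ≈ 15.06; L/L_☉ ≈ 8.1×10^-5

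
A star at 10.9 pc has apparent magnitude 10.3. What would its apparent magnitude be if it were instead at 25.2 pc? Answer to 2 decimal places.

Flux ∝ 1/d², so Δm = 5 log₁₀(d₂/d₁) = 5 log₁₀(25.2/10.9) = 1.820
m₂ = m₁ + Δm = 10.3 + (1.820) = 12.120

m ≈ 12.12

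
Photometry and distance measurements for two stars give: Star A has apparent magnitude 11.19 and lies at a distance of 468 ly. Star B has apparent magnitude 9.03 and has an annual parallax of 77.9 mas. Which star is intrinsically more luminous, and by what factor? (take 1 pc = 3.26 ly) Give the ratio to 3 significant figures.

Star A: d = 468 ly / 3.26 = 143.6 pc
Star A: M = m − 5 log₁₀ d + 5 = 11.19 − 5·2.1570 + 5 = 5.405
Star B: p = 77.9 mas = 0.0779″ → d = 1/p = 12.84 pc
Star B: M = m − 5 log₁₀ d + 5 = 9.03 − 5·1.1085 + 5 = 8.488
ΔM = M_A − M_B = 5.405 − (8.488) = -3.083; smaller M is more luminous → Star A.
L ratio = 10^(0.4 |ΔM|) = 10^1.233 = 17.11

Star A is more luminous, by a factor of 17.1.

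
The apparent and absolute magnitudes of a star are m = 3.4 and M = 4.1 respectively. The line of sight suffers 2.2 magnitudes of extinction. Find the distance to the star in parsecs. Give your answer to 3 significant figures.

d ≈ 2.63 pc

m − M = 5 log₁₀(d/10 pc) + A  ⇒  3.4 − (4.1) − 2.2 = 5 log₁₀(d/10)
-2.900 = 5 log₁₀(d/10)
log₁₀ d = (m − M − A)/5 + 1 = 0.4200
d = 10^0.4200 = 2.630 pc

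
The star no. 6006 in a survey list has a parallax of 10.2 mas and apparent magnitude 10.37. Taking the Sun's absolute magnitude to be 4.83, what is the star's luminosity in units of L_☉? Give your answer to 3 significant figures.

L/L_☉ ≈ 0.585

d = 1/p = 1000/10.2 mas = 98.04 pc
M = m − 5 log₁₀ d + 5 = 10.37 − 5·1.9914 + 5 = 5.413
M − M_☉ = 5.413 − 4.83 = 0.583
L/L_☉ = 10^(−0.4 × 0.583) = 0.5845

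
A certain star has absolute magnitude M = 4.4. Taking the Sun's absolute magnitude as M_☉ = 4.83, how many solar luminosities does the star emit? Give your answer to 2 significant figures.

L/L_☉ ≈ 1.5

M − M_☉ = 4.4 − 4.83 = -0.430
L/L_☉ = 10^(−0.4 (M − M_☉)) = 10^0.172 = 1.486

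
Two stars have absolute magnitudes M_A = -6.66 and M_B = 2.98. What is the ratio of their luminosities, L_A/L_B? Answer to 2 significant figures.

L_A/L_B ≈ 7200

ΔM = M_A − M_B = -9.64
L_A/L_B = 10^(−0.4 ΔM) = 10^3.856 = 7178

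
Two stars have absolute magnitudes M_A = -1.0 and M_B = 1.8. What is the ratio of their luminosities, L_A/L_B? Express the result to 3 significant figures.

L_A/L_B ≈ 13.2

ΔM = M_A − M_B = -2.8
L_A/L_B = 10^(−0.4 ΔM) = 10^1.120 = 13.18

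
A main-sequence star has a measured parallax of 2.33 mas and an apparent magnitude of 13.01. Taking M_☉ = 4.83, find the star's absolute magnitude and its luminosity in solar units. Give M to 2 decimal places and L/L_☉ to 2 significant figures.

d = 1/p = 1000/2.33 mas = 429.2 pc
M = m − 5 log₁₀ d + 5 = 13.01 − 5·2.6326 + 5 = 4.847
M − M_☉ = 4.847 − 4.83 = 0.017
L/L_☉ = 10^(−0.4 × 0.017) = 0.9847

M ≈ 4.85; L/L_☉ ≈ 0.98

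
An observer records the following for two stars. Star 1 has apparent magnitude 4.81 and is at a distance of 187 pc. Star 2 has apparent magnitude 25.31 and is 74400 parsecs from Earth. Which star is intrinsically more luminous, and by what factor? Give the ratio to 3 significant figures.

Star 1 is more luminous, by a factor of 1000.

Star 1: M = m − 5 log₁₀ d + 5 = 4.81 − 5·2.2718 + 5 = -1.549
Star 2: M = m − 5 log₁₀ d + 5 = 25.31 − 5·4.8716 + 5 = 5.952
ΔM = M_1 − M_2 = -1.549 − (5.952) = -7.501; smaller M is more luminous → Star 1.
L ratio = 10^(0.4 |ΔM|) = 10^3.001 = 1001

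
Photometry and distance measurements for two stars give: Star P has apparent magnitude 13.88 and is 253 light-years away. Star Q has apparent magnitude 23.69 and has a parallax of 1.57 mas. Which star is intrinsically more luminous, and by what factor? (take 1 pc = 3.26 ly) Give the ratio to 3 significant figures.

Star P: d = 253 ly / 3.26 = 77.61 pc
Star P: M = m − 5 log₁₀ d + 5 = 13.88 − 5·1.8899 + 5 = 9.430
Star Q: p = 1.57 mas = 1.57×10^-3″ → d = 1/p = 636.9 pc
Star Q: M = m − 5 log₁₀ d + 5 = 23.69 − 5·2.8041 + 5 = 14.669
ΔM = M_P − M_Q = 9.430 − (14.669) = -5.239; smaller M is more luminous → Star P.
L ratio = 10^(0.4 |ΔM|) = 10^2.096 = 124.6

Star P is more luminous, by a factor of 125.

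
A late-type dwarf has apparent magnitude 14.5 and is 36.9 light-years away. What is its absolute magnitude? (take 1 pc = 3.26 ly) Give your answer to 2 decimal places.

M ≈ 14.23

d = 36.9 ly / 3.26 = 11.32 pc
5 log₁₀(d/10 pc) = 5 log₁₀(11.32) − 5 = 0.269
M = m − 5 log₁₀(d/10) = 14.5 − 0.269 = 14.231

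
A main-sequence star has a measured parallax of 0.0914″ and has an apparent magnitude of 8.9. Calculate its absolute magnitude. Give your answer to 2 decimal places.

M ≈ 8.70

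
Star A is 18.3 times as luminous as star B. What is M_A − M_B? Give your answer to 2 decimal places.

M_A − M_B ≈ -3.16

Pogson: ΔM = −2.5 log₁₀(ratio) = −2.5 log₁₀(18.3) = −2.5 × 1.2625 = -3.156
Star A is brighter, so it has the smaller magnitude: the difference is negative.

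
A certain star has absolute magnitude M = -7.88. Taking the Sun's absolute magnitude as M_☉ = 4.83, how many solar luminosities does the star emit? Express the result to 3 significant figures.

M − M_☉ = -7.88 − 4.83 = -12.710
L/L_☉ = 10^(−0.4 (M − M_☉)) = 10^5.084 = 121300

L/L_☉ ≈ 121000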